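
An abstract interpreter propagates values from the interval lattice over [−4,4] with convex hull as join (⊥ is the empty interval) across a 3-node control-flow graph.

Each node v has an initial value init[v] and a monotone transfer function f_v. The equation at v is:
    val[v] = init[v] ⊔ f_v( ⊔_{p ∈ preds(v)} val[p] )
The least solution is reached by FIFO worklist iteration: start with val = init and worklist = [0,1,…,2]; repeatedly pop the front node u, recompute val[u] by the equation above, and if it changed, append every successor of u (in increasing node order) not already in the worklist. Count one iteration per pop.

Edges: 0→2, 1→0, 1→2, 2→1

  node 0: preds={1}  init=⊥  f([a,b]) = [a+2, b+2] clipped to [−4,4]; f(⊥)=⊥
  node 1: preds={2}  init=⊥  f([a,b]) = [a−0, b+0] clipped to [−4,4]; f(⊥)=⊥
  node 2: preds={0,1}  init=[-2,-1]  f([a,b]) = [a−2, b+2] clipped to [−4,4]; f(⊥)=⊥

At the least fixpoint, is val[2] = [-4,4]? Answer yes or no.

yes

Iteration log — 13 steps:
  step 1. node 0  ⊔preds=⊥  new=⊥  stable
  step 2. node 1  ⊔preds=[-2,-1]  new=[-2,-1]  old=⊥  +wl: 0
  step 3. node 2  ⊔preds=[-2,-1]  new=[-4,1]  old=[-2,-1]  +wl: 1
  step 4. node 0  ⊔preds=[-2,-1]  new=[0,1]  old=⊥  +wl: 2
  step 5. node 1  ⊔preds=[-4,1]  new=[-4,1]  old=[-2,-1]  +wl: 0
  step 6. node 2  ⊔preds=[-4,1]  new=[-4,3]  old=[-4,1]  +wl: 1
  step 7. node 0  ⊔preds=[-4,1]  new=[-2,3]  old=[0,1]  +wl: 2
  step 8. node 1  ⊔preds=[-4,3]  new=[-4,3]  old=[-4,1]  +wl: 0
  step 9. node 2  ⊔preds=[-4,3]  new=[-4,4]  old=[-4,3]  +wl: 1
  step 10. node 0  ⊔preds=[-4,3]  new=[-2,4]  old=[-2,3]  +wl: 2
  step 11. node 1  ⊔preds=[-4,4]  new=[-4,4]  old=[-4,3]  +wl: 0
  step 12. node 2  ⊔preds=[-4,4]  new=[-4,4]  stable
  step 13. node 0  ⊔preds=[-4,4]  new=[-2,4]  stable

Least fixpoint reached:
  node 0: [-2,4]
  node 1: [-4,4]
  node 2: [-4,4]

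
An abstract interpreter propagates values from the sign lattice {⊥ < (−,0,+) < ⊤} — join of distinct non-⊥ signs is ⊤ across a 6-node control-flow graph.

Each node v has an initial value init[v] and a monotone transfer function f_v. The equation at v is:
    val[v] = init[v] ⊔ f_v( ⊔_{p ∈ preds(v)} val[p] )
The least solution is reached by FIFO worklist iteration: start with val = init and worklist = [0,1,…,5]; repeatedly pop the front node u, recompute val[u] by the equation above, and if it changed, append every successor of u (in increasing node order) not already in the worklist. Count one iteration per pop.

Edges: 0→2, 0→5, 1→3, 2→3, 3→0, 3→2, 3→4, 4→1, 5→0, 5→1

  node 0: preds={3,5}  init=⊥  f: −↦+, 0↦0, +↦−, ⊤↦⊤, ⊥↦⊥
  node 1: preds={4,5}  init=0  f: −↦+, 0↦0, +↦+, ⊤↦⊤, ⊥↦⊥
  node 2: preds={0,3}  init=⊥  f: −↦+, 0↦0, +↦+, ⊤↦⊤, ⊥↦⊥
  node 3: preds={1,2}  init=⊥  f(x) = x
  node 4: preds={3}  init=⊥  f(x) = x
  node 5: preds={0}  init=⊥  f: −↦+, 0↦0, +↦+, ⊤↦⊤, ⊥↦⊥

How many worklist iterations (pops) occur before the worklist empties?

Iteration log — 13 steps:
  step 1. node 0  ⊔preds=⊥  new=⊥  stable
  step 2. node 1  ⊔preds=⊥  new=0  stable
  step 3. node 2  ⊔preds=⊥  new=⊥  stable
  step 4. node 3  ⊔preds=0  new=0  old=⊥  +wl: 0,2
  step 5. node 4  ⊔preds=0  new=0  old=⊥  +wl: 1
  step 6. node 5  ⊔preds=⊥  new=⊥  stable
  step 7. node 0  ⊔preds=0  new=0  old=⊥  +wl: 5
  step 8. node 2  ⊔preds=0  new=0  old=⊥  +wl: 3
  step 9. node 1  ⊔preds=0  new=0  stable
  step 10. node 5  ⊔preds=0  new=0  old=⊥  +wl: 0,1
  step 11. node 3  ⊔preds=0  new=0  stable
  step 12. node 0  ⊔preds=0  new=0  stable
  step 13. node 1  ⊔preds=0  new=0  stable

Least fixpoint reached:
  node 0: 0
  node 1: 0
  node 2: 0
  node 3: 0
  node 4: 0
  node 5: 0

13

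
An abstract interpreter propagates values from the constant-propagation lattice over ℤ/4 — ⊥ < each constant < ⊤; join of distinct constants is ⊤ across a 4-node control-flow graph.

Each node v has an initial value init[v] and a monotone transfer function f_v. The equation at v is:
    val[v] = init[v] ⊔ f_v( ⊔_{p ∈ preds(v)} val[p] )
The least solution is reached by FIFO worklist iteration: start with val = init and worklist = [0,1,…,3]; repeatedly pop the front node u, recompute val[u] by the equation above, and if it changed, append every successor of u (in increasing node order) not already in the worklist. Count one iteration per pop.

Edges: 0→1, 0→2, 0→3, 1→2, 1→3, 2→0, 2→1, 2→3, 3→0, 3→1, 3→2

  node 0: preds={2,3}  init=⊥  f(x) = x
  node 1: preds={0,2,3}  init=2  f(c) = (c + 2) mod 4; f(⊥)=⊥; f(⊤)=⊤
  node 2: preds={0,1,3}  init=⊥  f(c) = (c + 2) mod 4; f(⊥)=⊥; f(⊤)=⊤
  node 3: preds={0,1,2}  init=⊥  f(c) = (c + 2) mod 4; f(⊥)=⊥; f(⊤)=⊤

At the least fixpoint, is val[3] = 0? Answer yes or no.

Worklist (10 pops):
  #1 pop 0: in=⊥ → ⊥ (no change)
  #2 pop 1: in=⊥ → 2 (no change)
  #3 pop 2: in=2 → 0 (was ⊥); enqueue [0,1]
  #4 pop 3: in=⊤ → ⊤ (was ⊥); enqueue [2]
  #5 pop 0: in=⊤ → ⊤ (was ⊥); enqueue [3]
  #6 pop 1: in=⊤ → ⊤ (was 2); enqueue []
  #7 pop 2: in=⊤ → ⊤ (was 0); enqueue [0,1]
  #8 pop 3: in=⊤ → ⊤ (no change)
  #9 pop 0: in=⊤ → ⊤ (no change)
  #10 pop 1: in=⊤ → ⊤ (no change)

Fixpoint:
  val[0] = ⊤
  val[1] = ⊤
  val[2] = ⊤
  val[3] = ⊤

no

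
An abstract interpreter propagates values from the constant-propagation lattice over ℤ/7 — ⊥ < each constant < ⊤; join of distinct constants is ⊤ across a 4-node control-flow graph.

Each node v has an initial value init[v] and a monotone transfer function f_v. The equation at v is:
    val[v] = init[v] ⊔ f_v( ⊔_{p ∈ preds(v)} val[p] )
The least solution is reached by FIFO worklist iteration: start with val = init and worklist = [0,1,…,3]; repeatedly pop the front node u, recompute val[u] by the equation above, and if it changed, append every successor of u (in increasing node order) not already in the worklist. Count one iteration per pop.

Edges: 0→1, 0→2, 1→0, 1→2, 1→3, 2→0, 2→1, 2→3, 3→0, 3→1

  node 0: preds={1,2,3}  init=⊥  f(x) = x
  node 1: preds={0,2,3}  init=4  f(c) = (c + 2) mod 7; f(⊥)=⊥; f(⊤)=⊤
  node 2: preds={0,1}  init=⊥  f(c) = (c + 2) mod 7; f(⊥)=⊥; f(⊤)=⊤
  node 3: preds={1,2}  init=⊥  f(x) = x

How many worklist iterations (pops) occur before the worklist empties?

7

Worklist (7 pops):
  #1 pop 0: in=4 → 4 (was ⊥); enqueue []
  #2 pop 1: in=4 → ⊤ (was 4); enqueue [0]
  #3 pop 2: in=⊤ → ⊤ (was ⊥); enqueue [1]
  #4 pop 3: in=⊤ → ⊤ (was ⊥); enqueue []
  #5 pop 0: in=⊤ → ⊤ (was 4); enqueue [2]
  #6 pop 1: in=⊤ → ⊤ (no change)
  #7 pop 2: in=⊤ → ⊤ (no change)

Fixpoint:
  val[0] = ⊤
  val[1] = ⊤
  val[2] = ⊤
  val[3] = ⊤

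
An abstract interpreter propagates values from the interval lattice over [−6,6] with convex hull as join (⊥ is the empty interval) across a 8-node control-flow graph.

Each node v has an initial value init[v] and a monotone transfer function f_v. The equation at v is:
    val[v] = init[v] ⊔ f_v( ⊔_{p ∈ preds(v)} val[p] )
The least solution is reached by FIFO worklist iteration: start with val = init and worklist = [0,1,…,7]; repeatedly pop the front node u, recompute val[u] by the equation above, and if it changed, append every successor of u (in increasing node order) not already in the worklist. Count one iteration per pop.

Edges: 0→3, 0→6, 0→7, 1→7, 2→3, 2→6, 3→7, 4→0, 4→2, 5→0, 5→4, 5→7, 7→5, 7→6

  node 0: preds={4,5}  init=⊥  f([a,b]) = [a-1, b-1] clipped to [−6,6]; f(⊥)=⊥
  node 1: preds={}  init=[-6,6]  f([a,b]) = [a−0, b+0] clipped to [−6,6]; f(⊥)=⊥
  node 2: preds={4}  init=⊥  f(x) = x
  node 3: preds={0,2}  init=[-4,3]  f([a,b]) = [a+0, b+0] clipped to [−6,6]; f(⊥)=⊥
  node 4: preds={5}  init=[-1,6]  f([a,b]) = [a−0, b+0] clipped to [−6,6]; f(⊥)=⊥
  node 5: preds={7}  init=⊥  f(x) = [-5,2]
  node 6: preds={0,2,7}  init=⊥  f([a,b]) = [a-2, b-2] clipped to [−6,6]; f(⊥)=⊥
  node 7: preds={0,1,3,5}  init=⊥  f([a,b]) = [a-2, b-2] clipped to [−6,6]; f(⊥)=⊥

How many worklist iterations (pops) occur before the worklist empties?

Iteration log — 18 steps:
  step 1. node 0  ⊔preds=[-1,6]  new=[-2,5]  old=⊥  +wl: 
  step 2. node 1  ⊔preds=⊥  new=[-6,6]  stable
  step 3. node 2  ⊔preds=[-1,6]  new=[-1,6]  old=⊥  +wl: 
  step 4. node 3  ⊔preds=[-2,6]  new=[-4,6]  old=[-4,3]  +wl: 
  step 5. node 4  ⊔preds=⊥  new=[-1,6]  stable
  step 6. node 5  ⊔preds=⊥  new=[-5,2]  old=⊥  +wl: 0,4
  step 7. node 6  ⊔preds=[-2,6]  new=[-4,4]  old=⊥  +wl: 
  step 8. node 7  ⊔preds=[-6,6]  new=[-6,4]  old=⊥  +wl: 5,6
  step 9. node 0  ⊔preds=[-5,6]  new=[-6,5]  old=[-2,5]  +wl: 3,7
  step 10. node 4  ⊔preds=[-5,2]  new=[-5,6]  old=[-1,6]  +wl: 0,2
  step 11. node 5  ⊔preds=[-6,4]  new=[-5,2]  stable
  step 12. node 6  ⊔preds=[-6,6]  new=[-6,4]  old=[-4,4]  +wl: 
  step 13. node 3  ⊔preds=[-6,6]  new=[-6,6]  old=[-4,6]  +wl: 
  step 14. node 7  ⊔preds=[-6,6]  new=[-6,4]  stable
  step 15. node 0  ⊔preds=[-5,6]  new=[-6,5]  stable
  step 16. node 2  ⊔preds=[-5,6]  new=[-5,6]  old=[-1,6]  +wl: 3,6
  step 17. node 3  ⊔preds=[-6,6]  new=[-6,6]  stable
  step 18. node 6  ⊔preds=[-6,6]  new=[-6,4]  stable

Least fixpoint reached:
  node 0: [-6,5]
  node 1: [-6,6]
  node 2: [-5,6]
  node 3: [-6,6]
  node 4: [-5,6]
  node 5: [-5,2]
  node 6: [-6,4]
  node 7: [-6,4]

18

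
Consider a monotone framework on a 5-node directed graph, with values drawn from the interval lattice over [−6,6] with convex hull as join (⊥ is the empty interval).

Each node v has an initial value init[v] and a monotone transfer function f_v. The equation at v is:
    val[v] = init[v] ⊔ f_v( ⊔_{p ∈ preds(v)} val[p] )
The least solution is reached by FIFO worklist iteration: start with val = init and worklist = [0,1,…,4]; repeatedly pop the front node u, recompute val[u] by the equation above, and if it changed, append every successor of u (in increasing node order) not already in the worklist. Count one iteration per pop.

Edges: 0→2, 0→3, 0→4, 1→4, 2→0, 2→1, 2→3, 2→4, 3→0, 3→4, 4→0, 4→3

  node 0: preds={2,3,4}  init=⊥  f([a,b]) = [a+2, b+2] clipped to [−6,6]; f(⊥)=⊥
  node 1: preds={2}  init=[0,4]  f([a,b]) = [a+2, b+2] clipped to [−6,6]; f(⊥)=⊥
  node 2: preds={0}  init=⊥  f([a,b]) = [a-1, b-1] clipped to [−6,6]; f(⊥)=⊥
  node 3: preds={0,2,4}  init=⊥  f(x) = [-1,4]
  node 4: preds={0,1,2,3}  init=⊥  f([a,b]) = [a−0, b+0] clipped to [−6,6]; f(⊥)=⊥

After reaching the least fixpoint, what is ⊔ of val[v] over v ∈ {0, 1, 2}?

Trace (13 dequeues):
  [1] u=0 | in ⊥ | out ⊥ | ==
  [2] u=1 | in ⊥ | out [0,4] | ==
  [3] u=2 | in ⊥ | out ⊥ | ==
  [4] u=3 | in ⊥ | out [-1,4] | prev ⊥ | push {0}
  [5] u=4 | in [-1,4] | out [-1,4] | prev ⊥ | push {3}
  [6] u=0 | in [-1,4] | out [1,6] | prev ⊥ | push {2,4}
  [7] u=3 | in [-1,6] | out [-1,4] | ==
  [8] u=2 | in [1,6] | out [0,5] | prev ⊥ | push {0,1,3}
  [9] u=4 | in [-1,6] | out [-1,6] | prev [-1,4] | push {}
  [10] u=0 | in [-1,6] | out [1,6] | ==
  [11] u=1 | in [0,5] | out [0,6] | prev [0,4] | push {4}
  [12] u=3 | in [-1,6] | out [-1,4] | ==
  [13] u=4 | in [-1,6] | out [-1,6] | ==

Converged values:
  [0] [1,6]
  [1] [0,6]
  [2] [0,5]
  [3] [-1,4]
  [4] [-1,6]

[0,6]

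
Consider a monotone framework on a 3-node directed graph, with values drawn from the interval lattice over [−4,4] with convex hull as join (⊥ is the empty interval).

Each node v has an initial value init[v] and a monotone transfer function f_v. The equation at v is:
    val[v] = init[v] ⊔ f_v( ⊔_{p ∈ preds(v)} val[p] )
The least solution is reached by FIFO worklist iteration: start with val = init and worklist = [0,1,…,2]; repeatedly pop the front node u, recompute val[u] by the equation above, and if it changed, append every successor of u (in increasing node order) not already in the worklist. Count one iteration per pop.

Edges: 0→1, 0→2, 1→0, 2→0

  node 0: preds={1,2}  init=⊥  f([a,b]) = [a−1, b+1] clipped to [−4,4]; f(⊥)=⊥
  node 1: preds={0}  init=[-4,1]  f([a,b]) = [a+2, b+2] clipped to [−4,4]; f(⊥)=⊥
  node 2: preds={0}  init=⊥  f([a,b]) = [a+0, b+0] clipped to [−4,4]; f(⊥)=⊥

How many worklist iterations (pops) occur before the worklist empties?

7

Worklist (7 pops):
  #1 pop 0: in=[-4,1] → [-4,2] (was ⊥); enqueue []
  #2 pop 1: in=[-4,2] → [-4,4] (was [-4,1]); enqueue [0]
  #3 pop 2: in=[-4,2] → [-4,2] (was ⊥); enqueue []
  #4 pop 0: in=[-4,4] → [-4,4] (was [-4,2]); enqueue [1,2]
  #5 pop 1: in=[-4,4] → [-4,4] (no change)
  #6 pop 2: in=[-4,4] → [-4,4] (was [-4,2]); enqueue [0]
  #7 pop 0: in=[-4,4] → [-4,4] (no change)

Fixpoint:
  val[0] = [-4,4]
  val[1] = [-4,4]
  val[2] = [-4,4]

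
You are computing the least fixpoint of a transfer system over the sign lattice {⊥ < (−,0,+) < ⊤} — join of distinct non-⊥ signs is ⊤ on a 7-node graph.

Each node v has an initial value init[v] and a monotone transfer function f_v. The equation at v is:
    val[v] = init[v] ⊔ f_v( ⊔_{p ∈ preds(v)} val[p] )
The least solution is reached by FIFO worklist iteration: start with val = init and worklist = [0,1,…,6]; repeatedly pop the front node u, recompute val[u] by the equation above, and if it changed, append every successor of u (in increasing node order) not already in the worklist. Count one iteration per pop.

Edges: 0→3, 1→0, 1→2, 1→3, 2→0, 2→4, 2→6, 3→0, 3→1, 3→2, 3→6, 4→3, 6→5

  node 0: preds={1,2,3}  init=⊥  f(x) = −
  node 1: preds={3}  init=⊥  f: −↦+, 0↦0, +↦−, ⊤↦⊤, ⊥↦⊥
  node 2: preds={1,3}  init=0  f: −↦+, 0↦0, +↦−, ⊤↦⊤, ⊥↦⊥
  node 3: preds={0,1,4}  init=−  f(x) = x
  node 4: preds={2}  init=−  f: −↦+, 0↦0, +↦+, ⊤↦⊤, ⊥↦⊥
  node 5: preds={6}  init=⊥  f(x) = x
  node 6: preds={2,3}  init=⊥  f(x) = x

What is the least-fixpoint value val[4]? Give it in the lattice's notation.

Trace (13 dequeues):
  [1] u=0 | in ⊤ | out − | prev ⊥ | push {}
  [2] u=1 | in − | out + | prev ⊥ | push {0}
  [3] u=2 | in ⊤ | out ⊤ | prev 0 | push {}
  [4] u=3 | in ⊤ | out ⊤ | prev − | push {1,2}
  [5] u=4 | in ⊤ | out ⊤ | prev − | push {3}
  [6] u=5 | in ⊥ | out ⊥ | ==
  [7] u=6 | in ⊤ | out ⊤ | prev ⊥ | push {5}
  [8] u=0 | in ⊤ | out − | ==
  [9] u=1 | in ⊤ | out ⊤ | prev + | push {0}
  [10] u=2 | in ⊤ | out ⊤ | ==
  [11] u=3 | in ⊤ | out ⊤ | ==
  [12] u=5 | in ⊤ | out ⊤ | prev ⊥ | push {}
  [13] u=0 | in ⊤ | out − | ==

Converged values:
  [0] −
  [1] ⊤
  [2] ⊤
  [3] ⊤
  [4] ⊤
  [5] ⊤
  [6] ⊤

⊤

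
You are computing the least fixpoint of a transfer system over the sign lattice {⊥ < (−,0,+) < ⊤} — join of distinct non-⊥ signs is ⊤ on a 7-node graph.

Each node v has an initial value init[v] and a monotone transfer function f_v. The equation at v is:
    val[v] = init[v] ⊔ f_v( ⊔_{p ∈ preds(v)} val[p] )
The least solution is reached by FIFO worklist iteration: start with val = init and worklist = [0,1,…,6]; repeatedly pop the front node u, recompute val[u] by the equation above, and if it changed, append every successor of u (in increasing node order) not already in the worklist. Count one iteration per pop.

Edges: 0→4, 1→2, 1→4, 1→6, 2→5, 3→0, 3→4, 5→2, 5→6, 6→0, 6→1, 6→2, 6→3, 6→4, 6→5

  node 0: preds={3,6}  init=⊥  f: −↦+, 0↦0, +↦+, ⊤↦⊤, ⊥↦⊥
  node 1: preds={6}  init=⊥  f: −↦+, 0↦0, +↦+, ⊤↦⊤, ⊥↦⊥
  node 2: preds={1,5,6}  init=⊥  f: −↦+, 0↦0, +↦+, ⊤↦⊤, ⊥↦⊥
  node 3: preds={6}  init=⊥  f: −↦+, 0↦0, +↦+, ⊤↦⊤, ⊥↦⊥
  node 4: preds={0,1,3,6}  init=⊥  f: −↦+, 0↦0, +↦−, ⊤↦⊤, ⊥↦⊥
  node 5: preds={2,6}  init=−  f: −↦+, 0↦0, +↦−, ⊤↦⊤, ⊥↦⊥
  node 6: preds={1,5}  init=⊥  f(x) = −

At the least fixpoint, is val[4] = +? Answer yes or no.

no

Iteration log — 17 steps:
  step 1. node 0  ⊔preds=⊥  new=⊥  stable
  step 2. node 1  ⊔preds=⊥  new=⊥  stable
  step 3. node 2  ⊔preds=−  new=+  old=⊥  +wl: 
  step 4. node 3  ⊔preds=⊥  new=⊥  stable
  step 5. node 4  ⊔preds=⊥  new=⊥  stable
  step 6. node 5  ⊔preds=+  new=−  stable
  step 7. node 6  ⊔preds=−  new=−  old=⊥  +wl: 0,1,2,3,4,5
  step 8. node 0  ⊔preds=−  new=+  old=⊥  +wl: 
  step 9. node 1  ⊔preds=−  new=+  old=⊥  +wl: 6
  step 10. node 2  ⊔preds=⊤  new=⊤  old=+  +wl: 
  step 11. node 3  ⊔preds=−  new=+  old=⊥  +wl: 0
  step 12. node 4  ⊔preds=⊤  new=⊤  old=⊥  +wl: 
  step 13. node 5  ⊔preds=⊤  new=⊤  old=−  +wl: 2
  step 14. node 6  ⊔preds=⊤  new=−  stable
  step 15. node 0  ⊔preds=⊤  new=⊤  old=+  +wl: 4
  step 16. node 2  ⊔preds=⊤  new=⊤  stable
  step 17. node 4  ⊔preds=⊤  new=⊤  stable

Least fixpoint reached:
  node 0: ⊤
  node 1: +
  node 2: ⊤
  node 3: +
  node 4: ⊤
  node 5: ⊤
  node 6: −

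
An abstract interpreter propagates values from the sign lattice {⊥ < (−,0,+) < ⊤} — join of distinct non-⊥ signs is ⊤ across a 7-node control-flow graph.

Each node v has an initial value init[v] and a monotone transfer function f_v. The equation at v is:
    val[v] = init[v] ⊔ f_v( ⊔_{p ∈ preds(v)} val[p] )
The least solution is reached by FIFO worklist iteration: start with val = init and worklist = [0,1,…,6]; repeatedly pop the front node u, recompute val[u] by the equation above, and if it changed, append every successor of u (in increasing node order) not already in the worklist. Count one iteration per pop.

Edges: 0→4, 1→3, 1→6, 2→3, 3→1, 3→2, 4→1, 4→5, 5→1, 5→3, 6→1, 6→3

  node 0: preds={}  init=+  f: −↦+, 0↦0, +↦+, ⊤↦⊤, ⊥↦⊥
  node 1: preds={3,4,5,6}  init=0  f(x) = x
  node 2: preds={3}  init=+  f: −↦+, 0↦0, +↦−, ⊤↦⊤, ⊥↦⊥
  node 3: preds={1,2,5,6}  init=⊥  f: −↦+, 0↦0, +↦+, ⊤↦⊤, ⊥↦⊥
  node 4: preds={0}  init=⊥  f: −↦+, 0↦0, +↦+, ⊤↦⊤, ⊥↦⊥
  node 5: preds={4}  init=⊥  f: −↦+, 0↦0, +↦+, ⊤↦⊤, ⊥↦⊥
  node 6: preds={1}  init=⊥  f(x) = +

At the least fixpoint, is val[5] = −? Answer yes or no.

Trace (11 dequeues):
  [1] u=0 | in ⊥ | out + | ==
  [2] u=1 | in ⊥ | out 0 | ==
  [3] u=2 | in ⊥ | out + | ==
  [4] u=3 | in ⊤ | out ⊤ | prev ⊥ | push {1,2}
  [5] u=4 | in + | out + | prev ⊥ | push {}
  [6] u=5 | in + | out + | prev ⊥ | push {3}
  [7] u=6 | in 0 | out + | prev ⊥ | push {}
  [8] u=1 | in ⊤ | out ⊤ | prev 0 | push {6}
  [9] u=2 | in ⊤ | out ⊤ | prev + | push {}
  [10] u=3 | in ⊤ | out ⊤ | ==
  [11] u=6 | in ⊤ | out + | ==

Converged values:
  [0] +
  [1] ⊤
  [2] ⊤
  [3] ⊤
  [4] +
  [5] +
  [6] +

no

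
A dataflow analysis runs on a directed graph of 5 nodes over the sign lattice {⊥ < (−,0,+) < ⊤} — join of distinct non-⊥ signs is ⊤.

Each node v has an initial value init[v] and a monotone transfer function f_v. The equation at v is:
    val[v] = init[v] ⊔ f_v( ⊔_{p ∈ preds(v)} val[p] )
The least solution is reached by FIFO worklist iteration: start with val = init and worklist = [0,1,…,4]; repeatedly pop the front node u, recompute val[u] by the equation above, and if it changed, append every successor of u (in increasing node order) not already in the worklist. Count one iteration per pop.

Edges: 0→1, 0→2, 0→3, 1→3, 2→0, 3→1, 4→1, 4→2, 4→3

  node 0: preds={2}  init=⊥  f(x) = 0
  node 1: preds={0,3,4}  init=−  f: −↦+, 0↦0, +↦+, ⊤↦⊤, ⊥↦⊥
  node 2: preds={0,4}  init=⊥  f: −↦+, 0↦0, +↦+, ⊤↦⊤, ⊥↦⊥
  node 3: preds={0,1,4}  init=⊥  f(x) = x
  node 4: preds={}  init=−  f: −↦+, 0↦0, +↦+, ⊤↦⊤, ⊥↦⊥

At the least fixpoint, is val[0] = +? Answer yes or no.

Worklist (7 pops):
  #1 pop 0: in=⊥ → 0 (was ⊥); enqueue []
  #2 pop 1: in=⊤ → ⊤ (was −); enqueue []
  #3 pop 2: in=⊤ → ⊤ (was ⊥); enqueue [0]
  #4 pop 3: in=⊤ → ⊤ (was ⊥); enqueue [1]
  #5 pop 4: in=⊥ → − (no change)
  #6 pop 0: in=⊤ → 0 (no change)
  #7 pop 1: in=⊤ → ⊤ (no change)

Fixpoint:
  val[0] = 0
  val[1] = ⊤
  val[2] = ⊤
  val[3] = ⊤
  val[4] = −

no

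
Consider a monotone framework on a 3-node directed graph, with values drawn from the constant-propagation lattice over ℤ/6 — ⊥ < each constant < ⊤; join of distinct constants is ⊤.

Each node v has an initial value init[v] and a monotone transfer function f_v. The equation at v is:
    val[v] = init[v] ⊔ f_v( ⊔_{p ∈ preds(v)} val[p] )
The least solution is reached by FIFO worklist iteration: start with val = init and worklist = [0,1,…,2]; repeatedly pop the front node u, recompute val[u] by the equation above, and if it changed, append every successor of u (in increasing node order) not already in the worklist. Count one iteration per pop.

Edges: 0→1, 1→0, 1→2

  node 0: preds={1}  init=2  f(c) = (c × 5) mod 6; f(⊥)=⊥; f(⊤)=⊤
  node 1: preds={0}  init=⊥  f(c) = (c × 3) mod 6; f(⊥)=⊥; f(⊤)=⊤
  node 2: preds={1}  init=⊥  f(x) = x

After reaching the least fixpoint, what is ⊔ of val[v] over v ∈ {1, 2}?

⊤

Iteration log — 7 steps:
  step 1. node 0  ⊔preds=⊥  new=2  stable
  step 2. node 1  ⊔preds=2  new=0  old=⊥  +wl: 0
  step 3. node 2  ⊔preds=0  new=0  old=⊥  +wl: 
  step 4. node 0  ⊔preds=0  new=⊤  old=2  +wl: 1
  step 5. node 1  ⊔preds=⊤  new=⊤  old=0  +wl: 0,2
  step 6. node 0  ⊔preds=⊤  new=⊤  stable
  step 7. node 2  ⊔preds=⊤  new=⊤  old=0  +wl: 

Least fixpoint reached:
  node 0: ⊤
  node 1: ⊤
  node 2: ⊤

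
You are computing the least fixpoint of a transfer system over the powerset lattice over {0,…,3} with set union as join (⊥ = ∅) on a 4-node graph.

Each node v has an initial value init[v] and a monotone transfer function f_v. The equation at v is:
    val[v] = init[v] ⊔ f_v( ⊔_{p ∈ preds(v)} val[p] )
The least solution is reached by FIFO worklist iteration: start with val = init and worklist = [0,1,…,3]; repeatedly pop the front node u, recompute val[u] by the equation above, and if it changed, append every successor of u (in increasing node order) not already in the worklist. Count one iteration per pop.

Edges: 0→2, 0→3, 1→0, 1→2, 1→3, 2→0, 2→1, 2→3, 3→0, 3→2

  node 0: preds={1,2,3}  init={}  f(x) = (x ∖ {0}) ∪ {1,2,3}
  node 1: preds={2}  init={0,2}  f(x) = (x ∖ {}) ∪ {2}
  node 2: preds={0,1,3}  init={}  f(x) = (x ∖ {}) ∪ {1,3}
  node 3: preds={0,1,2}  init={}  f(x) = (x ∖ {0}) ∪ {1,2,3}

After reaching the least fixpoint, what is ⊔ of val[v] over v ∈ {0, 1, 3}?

{0,1,2,3}

Worklist (9 pops):
  #1 pop 0: in={0,2} → {1,2,3} (was {}); enqueue []
  #2 pop 1: in={} → {0,2} (no change)
  #3 pop 2: in={0,1,2,3} → {0,1,2,3} (was {}); enqueue [0,1]
  #4 pop 3: in={0,1,2,3} → {1,2,3} (was {}); enqueue [2]
  #5 pop 0: in={0,1,2,3} → {1,2,3} (no change)
  #6 pop 1: in={0,1,2,3} → {0,1,2,3} (was {0,2}); enqueue [0,3]
  #7 pop 2: in={0,1,2,3} → {0,1,2,3} (no change)
  #8 pop 0: in={0,1,2,3} → {1,2,3} (no change)
  #9 pop 3: in={0,1,2,3} → {1,2,3} (no change)

Fixpoint:
  val[0] = {1,2,3}
  val[1] = {0,1,2,3}
  val[2] = {0,1,2,3}
  val[3] = {1,2,3}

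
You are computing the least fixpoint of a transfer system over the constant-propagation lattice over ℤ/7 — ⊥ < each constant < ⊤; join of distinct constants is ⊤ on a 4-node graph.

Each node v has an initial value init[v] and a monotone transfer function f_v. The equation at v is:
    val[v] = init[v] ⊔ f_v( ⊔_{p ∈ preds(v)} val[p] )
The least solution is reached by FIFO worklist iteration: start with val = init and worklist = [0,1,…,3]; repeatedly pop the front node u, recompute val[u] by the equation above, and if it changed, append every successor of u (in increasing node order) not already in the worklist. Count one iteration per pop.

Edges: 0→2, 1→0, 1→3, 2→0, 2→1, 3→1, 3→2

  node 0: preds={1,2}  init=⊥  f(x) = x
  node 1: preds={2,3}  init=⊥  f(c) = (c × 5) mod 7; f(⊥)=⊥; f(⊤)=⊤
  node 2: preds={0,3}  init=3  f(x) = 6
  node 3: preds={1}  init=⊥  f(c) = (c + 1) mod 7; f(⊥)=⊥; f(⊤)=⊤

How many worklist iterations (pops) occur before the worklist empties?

11

Trace (11 dequeues):
  [1] u=0 | in 3 | out 3 | prev ⊥ | push {}
  [2] u=1 | in 3 | out 1 | prev ⊥ | push {0}
  [3] u=2 | in 3 | out ⊤ | prev 3 | push {1}
  [4] u=3 | in 1 | out 2 | prev ⊥ | push {2}
  [5] u=0 | in ⊤ | out ⊤ | prev 3 | push {}
  [6] u=1 | in ⊤ | out ⊤ | prev 1 | push {0,3}
  [7] u=2 | in ⊤ | out ⊤ | ==
  [8] u=0 | in ⊤ | out ⊤ | ==
  [9] u=3 | in ⊤ | out ⊤ | prev 2 | push {1,2}
  [10] u=1 | in ⊤ | out ⊤ | ==
  [11] u=2 | in ⊤ | out ⊤ | ==

Converged values:
  [0] ⊤
  [1] ⊤
  [2] ⊤
  [3] ⊤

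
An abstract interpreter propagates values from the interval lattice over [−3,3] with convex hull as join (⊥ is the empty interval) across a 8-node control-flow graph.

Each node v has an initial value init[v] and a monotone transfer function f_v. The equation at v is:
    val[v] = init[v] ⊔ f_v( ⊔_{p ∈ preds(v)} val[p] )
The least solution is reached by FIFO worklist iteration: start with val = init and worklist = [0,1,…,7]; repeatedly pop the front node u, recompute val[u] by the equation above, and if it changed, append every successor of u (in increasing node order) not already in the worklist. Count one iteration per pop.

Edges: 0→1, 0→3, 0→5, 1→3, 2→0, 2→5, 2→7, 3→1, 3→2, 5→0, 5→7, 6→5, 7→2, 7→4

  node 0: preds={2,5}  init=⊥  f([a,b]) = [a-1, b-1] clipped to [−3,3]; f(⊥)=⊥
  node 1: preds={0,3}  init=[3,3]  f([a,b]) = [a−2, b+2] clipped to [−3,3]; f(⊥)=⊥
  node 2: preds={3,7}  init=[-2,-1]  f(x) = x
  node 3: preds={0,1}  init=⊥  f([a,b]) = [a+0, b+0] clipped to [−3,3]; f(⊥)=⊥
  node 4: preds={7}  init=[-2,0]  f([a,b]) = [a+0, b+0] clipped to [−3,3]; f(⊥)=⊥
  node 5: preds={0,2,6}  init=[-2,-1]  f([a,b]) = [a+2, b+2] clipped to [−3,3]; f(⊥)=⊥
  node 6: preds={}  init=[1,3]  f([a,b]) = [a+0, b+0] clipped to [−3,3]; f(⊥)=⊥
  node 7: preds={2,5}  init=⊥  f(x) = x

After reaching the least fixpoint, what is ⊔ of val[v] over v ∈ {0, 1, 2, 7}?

[-3,3]

Iteration log — 18 steps:
  step 1. node 0  ⊔preds=[-2,-1]  new=[-3,-2]  old=⊥  +wl: 
  step 2. node 1  ⊔preds=[-3,-2]  new=[-3,3]  old=[3,3]  +wl: 
  step 3. node 2  ⊔preds=⊥  new=[-2,-1]  stable
  step 4. node 3  ⊔preds=[-3,3]  new=[-3,3]  old=⊥  +wl: 1,2
  step 5. node 4  ⊔preds=⊥  new=[-2,0]  stable
  step 6. node 5  ⊔preds=[-3,3]  new=[-2,3]  old=[-2,-1]  +wl: 0
  step 7. node 6  ⊔preds=⊥  new=[1,3]  stable
  step 8. node 7  ⊔preds=[-2,3]  new=[-2,3]  old=⊥  +wl: 4
  step 9. node 1  ⊔preds=[-3,3]  new=[-3,3]  stable
  step 10. node 2  ⊔preds=[-3,3]  new=[-3,3]  old=[-2,-1]  +wl: 5,7
  step 11. node 0  ⊔preds=[-3,3]  new=[-3,2]  old=[-3,-2]  +wl: 1,3
  step 12. node 4  ⊔preds=[-2,3]  new=[-2,3]  old=[-2,0]  +wl: 
  step 13. node 5  ⊔preds=[-3,3]  new=[-2,3]  stable
  step 14. node 7  ⊔preds=[-3,3]  new=[-3,3]  old=[-2,3]  +wl: 2,4
  step 15. node 1  ⊔preds=[-3,3]  new=[-3,3]  stable
  step 16. node 3  ⊔preds=[-3,3]  new=[-3,3]  stable
  step 17. node 2  ⊔preds=[-3,3]  new=[-3,3]  stable
  step 18. node 4  ⊔preds=[-3,3]  new=[-3,3]  old=[-2,3]  +wl: 

Least fixpoint reached:
  node 0: [-3,2]
  node 1: [-3,3]
  node 2: [-3,3]
  node 3: [-3,3]
  node 4: [-3,3]
  node 5: [-2,3]
  node 6: [1,3]
  node 7: [-3,3]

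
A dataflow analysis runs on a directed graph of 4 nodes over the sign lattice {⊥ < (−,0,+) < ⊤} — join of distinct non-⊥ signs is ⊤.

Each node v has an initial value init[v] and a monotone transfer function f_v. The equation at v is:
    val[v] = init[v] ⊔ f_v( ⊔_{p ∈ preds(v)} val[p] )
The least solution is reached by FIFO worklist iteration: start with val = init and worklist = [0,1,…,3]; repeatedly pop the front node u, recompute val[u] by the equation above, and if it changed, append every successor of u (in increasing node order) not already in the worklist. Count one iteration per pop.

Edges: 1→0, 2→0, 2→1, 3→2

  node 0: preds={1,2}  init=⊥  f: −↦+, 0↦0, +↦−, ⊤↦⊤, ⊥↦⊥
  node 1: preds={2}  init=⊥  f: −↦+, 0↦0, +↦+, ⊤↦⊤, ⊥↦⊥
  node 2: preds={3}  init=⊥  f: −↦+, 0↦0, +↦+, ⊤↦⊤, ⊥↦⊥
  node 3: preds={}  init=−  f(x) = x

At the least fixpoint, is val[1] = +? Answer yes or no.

yes

Trace (7 dequeues):
  [1] u=0 | in ⊥ | out ⊥ | ==
  [2] u=1 | in ⊥ | out ⊥ | ==
  [3] u=2 | in − | out + | prev ⊥ | push {0,1}
  [4] u=3 | in ⊥ | out − | ==
  [5] u=0 | in + | out − | prev ⊥ | push {}
  [6] u=1 | in + | out + | prev ⊥ | push {0}
  [7] u=0 | in + | out − | ==

Converged values:
  [0] −
  [1] +
  [2] +
  [3] −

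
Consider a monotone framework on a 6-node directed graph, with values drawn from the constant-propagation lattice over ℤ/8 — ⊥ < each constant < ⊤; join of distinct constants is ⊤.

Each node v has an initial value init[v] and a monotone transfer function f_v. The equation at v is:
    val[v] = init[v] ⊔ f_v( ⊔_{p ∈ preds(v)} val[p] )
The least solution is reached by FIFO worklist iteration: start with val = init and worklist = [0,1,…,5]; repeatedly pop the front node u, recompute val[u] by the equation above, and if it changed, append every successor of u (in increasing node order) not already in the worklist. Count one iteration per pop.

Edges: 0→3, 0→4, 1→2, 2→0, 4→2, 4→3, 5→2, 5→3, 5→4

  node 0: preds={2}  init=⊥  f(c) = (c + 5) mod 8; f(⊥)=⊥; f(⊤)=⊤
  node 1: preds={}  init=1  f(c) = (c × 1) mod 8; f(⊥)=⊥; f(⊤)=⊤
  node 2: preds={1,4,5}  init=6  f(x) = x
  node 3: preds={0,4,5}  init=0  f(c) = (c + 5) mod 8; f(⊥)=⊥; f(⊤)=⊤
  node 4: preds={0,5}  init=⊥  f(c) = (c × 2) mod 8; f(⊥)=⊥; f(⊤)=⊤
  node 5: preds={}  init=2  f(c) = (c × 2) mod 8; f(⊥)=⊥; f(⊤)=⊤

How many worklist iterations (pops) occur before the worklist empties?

10

Trace (10 dequeues):
  [1] u=0 | in 6 | out 3 | prev ⊥ | push {}
  [2] u=1 | in ⊥ | out 1 | ==
  [3] u=2 | in ⊤ | out ⊤ | prev 6 | push {0}
  [4] u=3 | in ⊤ | out ⊤ | prev 0 | push {}
  [5] u=4 | in ⊤ | out ⊤ | prev ⊥ | push {2,3}
  [6] u=5 | in ⊥ | out 2 | ==
  [7] u=0 | in ⊤ | out ⊤ | prev 3 | push {4}
  [8] u=2 | in ⊤ | out ⊤ | ==
  [9] u=3 | in ⊤ | out ⊤ | ==
  [10] u=4 | in ⊤ | out ⊤ | ==

Converged values:
  [0] ⊤
  [1] 1
  [2] ⊤
  [3] ⊤
  [4] ⊤
  [5] 2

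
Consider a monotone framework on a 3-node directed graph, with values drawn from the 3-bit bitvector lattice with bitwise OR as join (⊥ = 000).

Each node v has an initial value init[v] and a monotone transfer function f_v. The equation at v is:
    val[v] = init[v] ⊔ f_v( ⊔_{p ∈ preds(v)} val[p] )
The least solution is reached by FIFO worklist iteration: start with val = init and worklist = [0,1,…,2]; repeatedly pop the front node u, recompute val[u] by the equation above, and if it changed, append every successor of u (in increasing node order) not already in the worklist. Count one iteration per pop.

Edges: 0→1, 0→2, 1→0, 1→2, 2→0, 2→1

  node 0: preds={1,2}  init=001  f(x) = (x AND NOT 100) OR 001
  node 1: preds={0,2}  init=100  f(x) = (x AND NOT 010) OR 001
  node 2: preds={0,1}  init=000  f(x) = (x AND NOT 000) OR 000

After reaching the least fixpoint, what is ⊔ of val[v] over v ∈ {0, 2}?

Worklist (5 pops):
  #1 pop 0: in=100 → 001 (no change)
  #2 pop 1: in=001 → 101 (was 100); enqueue [0]
  #3 pop 2: in=101 → 101 (was 000); enqueue [1]
  #4 pop 0: in=101 → 001 (no change)
  #5 pop 1: in=101 → 101 (no change)

Fixpoint:
  val[0] = 001
  val[1] = 101
  val[2] = 101

101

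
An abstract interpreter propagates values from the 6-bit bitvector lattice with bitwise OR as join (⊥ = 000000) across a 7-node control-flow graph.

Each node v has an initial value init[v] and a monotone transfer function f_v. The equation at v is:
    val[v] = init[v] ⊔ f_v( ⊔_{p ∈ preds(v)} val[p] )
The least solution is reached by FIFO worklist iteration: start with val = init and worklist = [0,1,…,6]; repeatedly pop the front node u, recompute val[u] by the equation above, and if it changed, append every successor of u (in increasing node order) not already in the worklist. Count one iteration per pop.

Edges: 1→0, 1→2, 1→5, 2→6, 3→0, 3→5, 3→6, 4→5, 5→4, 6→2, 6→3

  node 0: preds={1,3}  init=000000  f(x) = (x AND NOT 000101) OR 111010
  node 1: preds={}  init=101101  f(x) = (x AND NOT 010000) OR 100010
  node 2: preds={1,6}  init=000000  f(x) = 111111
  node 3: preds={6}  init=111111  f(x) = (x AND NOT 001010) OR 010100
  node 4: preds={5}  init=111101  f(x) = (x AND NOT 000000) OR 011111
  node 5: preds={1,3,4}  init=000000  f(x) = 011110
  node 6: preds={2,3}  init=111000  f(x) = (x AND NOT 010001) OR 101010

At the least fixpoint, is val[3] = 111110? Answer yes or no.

no

Worklist (11 pops):
  #1 pop 0: in=111111 → 111010 (was 000000); enqueue []
  #2 pop 1: in=000000 → 101111 (was 101101); enqueue [0]
  #3 pop 2: in=111111 → 111111 (was 000000); enqueue []
  #4 pop 3: in=111000 → 111111 (no change)
  #5 pop 4: in=000000 → 111111 (was 111101); enqueue []
  #6 pop 5: in=111111 → 011110 (was 000000); enqueue [4]
  #7 pop 6: in=111111 → 111110 (was 111000); enqueue [2,3]
  #8 pop 0: in=111111 → 111010 (no change)
  #9 pop 4: in=011110 → 111111 (no change)
  #10 pop 2: in=111111 → 111111 (no change)
  #11 pop 3: in=111110 → 111111 (no change)

Fixpoint:
  val[0] = 111010
  val[1] = 101111
  val[2] = 111111
  val[3] = 111111
  val[4] = 111111
  val[5] = 011110
  val[6] = 111110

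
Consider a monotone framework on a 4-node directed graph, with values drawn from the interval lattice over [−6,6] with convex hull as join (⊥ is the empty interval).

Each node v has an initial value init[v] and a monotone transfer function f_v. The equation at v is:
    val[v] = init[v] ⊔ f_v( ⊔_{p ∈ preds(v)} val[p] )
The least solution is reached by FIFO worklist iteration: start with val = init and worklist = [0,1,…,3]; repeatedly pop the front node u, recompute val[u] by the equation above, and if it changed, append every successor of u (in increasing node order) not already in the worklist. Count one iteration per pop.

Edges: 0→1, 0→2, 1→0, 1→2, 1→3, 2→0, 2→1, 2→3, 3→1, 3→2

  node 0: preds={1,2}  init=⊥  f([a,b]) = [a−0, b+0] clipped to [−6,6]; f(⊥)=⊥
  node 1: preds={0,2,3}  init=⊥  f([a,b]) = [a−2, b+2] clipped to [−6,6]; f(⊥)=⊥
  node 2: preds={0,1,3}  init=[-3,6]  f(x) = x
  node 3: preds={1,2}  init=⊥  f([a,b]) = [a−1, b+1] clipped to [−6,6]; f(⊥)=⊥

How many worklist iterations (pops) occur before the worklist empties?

11

Worklist (11 pops):
  #1 pop 0: in=[-3,6] → [-3,6] (was ⊥); enqueue []
  #2 pop 1: in=[-3,6] → [-5,6] (was ⊥); enqueue [0]
  #3 pop 2: in=[-5,6] → [-5,6] (was [-3,6]); enqueue [1]
  #4 pop 3: in=[-5,6] → [-6,6] (was ⊥); enqueue [2]
  #5 pop 0: in=[-5,6] → [-5,6] (was [-3,6]); enqueue []
  #6 pop 1: in=[-6,6] → [-6,6] (was [-5,6]); enqueue [0,3]
  #7 pop 2: in=[-6,6] → [-6,6] (was [-5,6]); enqueue [1]
  #8 pop 0: in=[-6,6] → [-6,6] (was [-5,6]); enqueue [2]
  #9 pop 3: in=[-6,6] → [-6,6] (no change)
  #10 pop 1: in=[-6,6] → [-6,6] (no change)
  #11 pop 2: in=[-6,6] → [-6,6] (no change)

Fixpoint:
  val[0] = [-6,6]
  val[1] = [-6,6]
  val[2] = [-6,6]
  val[3] = [-6,6]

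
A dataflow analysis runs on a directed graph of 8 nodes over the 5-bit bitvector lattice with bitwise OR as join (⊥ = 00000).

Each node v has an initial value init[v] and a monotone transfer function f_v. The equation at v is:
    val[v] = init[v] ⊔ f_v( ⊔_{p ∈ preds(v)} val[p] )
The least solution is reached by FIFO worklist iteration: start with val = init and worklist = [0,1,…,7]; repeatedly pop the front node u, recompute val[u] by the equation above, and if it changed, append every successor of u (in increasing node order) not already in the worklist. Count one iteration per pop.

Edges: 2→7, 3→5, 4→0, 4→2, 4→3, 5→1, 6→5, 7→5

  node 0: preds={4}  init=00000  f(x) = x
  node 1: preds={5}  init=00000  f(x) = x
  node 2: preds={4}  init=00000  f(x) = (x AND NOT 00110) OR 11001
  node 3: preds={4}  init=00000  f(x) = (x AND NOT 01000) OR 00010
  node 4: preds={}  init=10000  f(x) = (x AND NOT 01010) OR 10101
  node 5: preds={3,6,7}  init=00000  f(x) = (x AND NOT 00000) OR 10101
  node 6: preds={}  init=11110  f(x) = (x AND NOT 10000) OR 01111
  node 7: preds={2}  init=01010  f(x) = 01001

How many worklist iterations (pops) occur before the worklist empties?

Iteration log — 13 steps:
  step 1. node 0  ⊔preds=10000  new=10000  old=00000  +wl: 
  step 2. node 1  ⊔preds=00000  new=00000  stable
  step 3. node 2  ⊔preds=10000  new=11001  old=00000  +wl: 
  step 4. node 3  ⊔preds=10000  new=10010  old=00000  +wl: 
  step 5. node 4  ⊔preds=00000  new=10101  old=10000  +wl: 0,2,3
  step 6. node 5  ⊔preds=11110  new=11111  old=00000  +wl: 1
  step 7. node 6  ⊔preds=00000  new=11111  old=11110  +wl: 5
  step 8. node 7  ⊔preds=11001  new=01011  old=01010  +wl: 
  step 9. node 0  ⊔preds=10101  new=10101  old=10000  +wl: 
  step 10. node 2  ⊔preds=10101  new=11001  stable
  step 11. node 3  ⊔preds=10101  new=10111  old=10010  +wl: 
  step 12. node 1  ⊔preds=11111  new=11111  old=00000  +wl: 
  step 13. node 5  ⊔preds=11111  new=11111  stable

Least fixpoint reached:
  node 0: 10101
  node 1: 11111
  node 2: 11001
  node 3: 10111
  node 4: 10101
  node 5: 11111
  node 6: 11111
  node 7: 01011

13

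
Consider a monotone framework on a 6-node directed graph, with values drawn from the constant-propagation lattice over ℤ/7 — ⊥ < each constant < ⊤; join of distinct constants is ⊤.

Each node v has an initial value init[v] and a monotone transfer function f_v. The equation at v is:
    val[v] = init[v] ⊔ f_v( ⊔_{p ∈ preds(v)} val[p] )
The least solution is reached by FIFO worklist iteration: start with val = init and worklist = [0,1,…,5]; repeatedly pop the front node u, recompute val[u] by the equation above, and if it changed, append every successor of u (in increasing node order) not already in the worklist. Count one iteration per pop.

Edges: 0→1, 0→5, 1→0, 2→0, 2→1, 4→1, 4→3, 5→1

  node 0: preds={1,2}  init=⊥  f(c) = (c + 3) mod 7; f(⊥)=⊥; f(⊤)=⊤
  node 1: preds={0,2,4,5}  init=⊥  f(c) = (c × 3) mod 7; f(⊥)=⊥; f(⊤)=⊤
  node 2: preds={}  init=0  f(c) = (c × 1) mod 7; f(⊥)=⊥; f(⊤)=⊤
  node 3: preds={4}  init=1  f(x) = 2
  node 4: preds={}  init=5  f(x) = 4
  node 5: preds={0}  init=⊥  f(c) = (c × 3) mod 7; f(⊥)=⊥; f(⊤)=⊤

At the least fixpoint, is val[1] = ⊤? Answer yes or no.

yes

Trace (11 dequeues):
  [1] u=0 | in 0 | out 3 | prev ⊥ | push {}
  [2] u=1 | in ⊤ | out ⊤ | prev ⊥ | push {0}
  [3] u=2 | in ⊥ | out 0 | ==
  [4] u=3 | in 5 | out ⊤ | prev 1 | push {}
  [5] u=4 | in ⊥ | out ⊤ | prev 5 | push {1,3}
  [6] u=5 | in 3 | out 2 | prev ⊥ | push {}
  [7] u=0 | in ⊤ | out ⊤ | prev 3 | push {5}
  [8] u=1 | in ⊤ | out ⊤ | ==
  [9] u=3 | in ⊤ | out ⊤ | ==
  [10] u=5 | in ⊤ | out ⊤ | prev 2 | push {1}
  [11] u=1 | in ⊤ | out ⊤ | ==

Converged values:
  [0] ⊤
  [1] ⊤
  [2] 0
  [3] ⊤
  [4] ⊤
  [5] ⊤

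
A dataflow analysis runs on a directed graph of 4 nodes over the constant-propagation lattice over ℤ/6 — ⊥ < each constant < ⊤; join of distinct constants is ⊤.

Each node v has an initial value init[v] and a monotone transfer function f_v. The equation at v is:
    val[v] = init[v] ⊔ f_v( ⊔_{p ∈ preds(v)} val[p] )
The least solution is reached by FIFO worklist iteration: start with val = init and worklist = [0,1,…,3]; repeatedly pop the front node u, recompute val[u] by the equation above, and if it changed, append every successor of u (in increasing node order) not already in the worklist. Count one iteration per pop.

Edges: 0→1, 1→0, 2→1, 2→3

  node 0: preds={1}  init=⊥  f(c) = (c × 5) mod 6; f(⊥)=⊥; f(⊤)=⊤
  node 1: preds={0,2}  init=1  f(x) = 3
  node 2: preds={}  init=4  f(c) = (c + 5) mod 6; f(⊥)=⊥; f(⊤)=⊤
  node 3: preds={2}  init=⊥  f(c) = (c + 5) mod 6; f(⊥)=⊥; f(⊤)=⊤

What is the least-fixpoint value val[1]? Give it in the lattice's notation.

⊤

Iteration log — 6 steps:
  step 1. node 0  ⊔preds=1  new=5  old=⊥  +wl: 
  step 2. node 1  ⊔preds=⊤  new=⊤  old=1  +wl: 0
  step 3. node 2  ⊔preds=⊥  new=4  stable
  step 4. node 3  ⊔preds=4  new=3  old=⊥  +wl: 
  step 5. node 0  ⊔preds=⊤  new=⊤  old=5  +wl: 1
  step 6. node 1  ⊔preds=⊤  new=⊤  stable

Least fixpoint reached:
  node 0: ⊤
  node 1: ⊤
  node 2: 4
  node 3: 3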